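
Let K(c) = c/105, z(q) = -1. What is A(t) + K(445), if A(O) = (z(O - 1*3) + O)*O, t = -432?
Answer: 3928265/21 ≈ 1.8706e+5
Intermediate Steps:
A(O) = O*(-1 + O) (A(O) = (-1 + O)*O = O*(-1 + O))
K(c) = c/105 (K(c) = c*(1/105) = c/105)
A(t) + K(445) = -432*(-1 - 432) + (1/105)*445 = -432*(-433) + 89/21 = 187056 + 89/21 = 3928265/21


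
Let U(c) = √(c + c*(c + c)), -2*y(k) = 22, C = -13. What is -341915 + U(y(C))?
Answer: -341915 + √231 ≈ -3.4190e+5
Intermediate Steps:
y(k) = -11 (y(k) = -½*22 = -11)
U(c) = √(c + 2*c²) (U(c) = √(c + c*(2*c)) = √(c + 2*c²))
-341915 + U(y(C)) = -341915 + √(-11*(1 + 2*(-11))) = -341915 + √(-11*(1 - 22)) = -341915 + √(-11*(-21)) = -341915 + √231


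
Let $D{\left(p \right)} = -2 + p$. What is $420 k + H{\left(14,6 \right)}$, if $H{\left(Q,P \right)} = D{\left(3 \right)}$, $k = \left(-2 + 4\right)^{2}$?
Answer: $1681$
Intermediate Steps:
$k = 4$ ($k = 2^{2} = 4$)
$H{\left(Q,P \right)} = 1$ ($H{\left(Q,P \right)} = -2 + 3 = 1$)
$420 k + H{\left(14,6 \right)} = 420 \cdot 4 + 1 = 1680 + 1 = 1681$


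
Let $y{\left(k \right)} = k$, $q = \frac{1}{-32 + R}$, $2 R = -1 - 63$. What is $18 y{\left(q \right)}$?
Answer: $- \frac{9}{32} \approx -0.28125$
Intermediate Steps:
$R = -32$ ($R = \frac{-1 - 63}{2} = \frac{1}{2} \left(-64\right) = -32$)
$q = - \frac{1}{64}$ ($q = \frac{1}{-32 - 32} = \frac{1}{-64} = - \frac{1}{64} \approx -0.015625$)
$18 y{\left(q \right)} = 18 \left(- \frac{1}{64}\right) = - \frac{9}{32}$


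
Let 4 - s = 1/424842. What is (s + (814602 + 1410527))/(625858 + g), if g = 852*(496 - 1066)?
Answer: 945329953985/59570495556 ≈ 15.869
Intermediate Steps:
g = -485640 (g = 852*(-570) = -485640)
s = 1699367/424842 (s = 4 - 1/424842 = 1699367/424842 ≈ 4.0000)
(s + (814602 + 1410527))/(625858 + g) = (1699367/424842 + (814602 + 1410527))/(625858 - 485640) = (1699367/424842 + 2225129)/140218 = (945329953985/424842)*(1/140218) = 945329953985/59570495556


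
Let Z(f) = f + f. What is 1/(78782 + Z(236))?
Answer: 1/79254 ≈ 1.2618e-5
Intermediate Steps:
Z(f) = 2*f
1/(78782 + Z(236)) = 1/(78782 + 2*236) = 1/(78782 + 472) = 1/79254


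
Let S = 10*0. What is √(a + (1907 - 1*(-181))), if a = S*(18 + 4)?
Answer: 6*√58 ≈ 45.695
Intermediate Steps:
S = 0
a = 0 (a = 0*(18 + 4) = 0*22 = 0)
√(a + (1907 - 1*(-181))) = √(0 + (1907 - 1*(-181))) = √(0 + (1907 + 181)) = √(0 + 2088) = √2088 = 6*√58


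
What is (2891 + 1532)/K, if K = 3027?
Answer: 4423/3027 ≈ 1.4612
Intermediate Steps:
(2891 + 1532)/K = (2891 + 1532)/3027 = 4423*(1/3027) = 4423/3027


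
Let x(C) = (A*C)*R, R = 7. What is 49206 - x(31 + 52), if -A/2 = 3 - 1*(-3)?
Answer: 56178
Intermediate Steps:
A = -12 (A = -2*(3 - 1*(-3)) = -2*(3 + 3) = -2*6 = -12)
x(C) = -84*C (x(C) = -12*C*7 = -84*C)
49206 - x(31 + 52) = 49206 - (-84)*(31 + 52) = 49206 - (-84)*83 = 49206 - 1*(-6972) = 49206 + 6972 = 56178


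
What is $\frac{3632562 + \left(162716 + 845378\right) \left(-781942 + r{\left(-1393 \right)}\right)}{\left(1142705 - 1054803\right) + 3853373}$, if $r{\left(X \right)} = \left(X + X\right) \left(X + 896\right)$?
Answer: $\frac{3356806002}{21775} \approx 1.5416 \cdot 10^{5}$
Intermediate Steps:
$r{\left(X \right)} = 2 X \left(896 + X\right)$
$\frac{3632562 + \left(162716 + 845378\right) \left(-781942 + r{\left(-1393 \right)}\right)}{\left(1142705 - 1054803\right) + 3853373} = \frac{3632562 + \left(162716 + 845378\right) \left(-781942 + 2 \left(-1393\right) \left(896 - 1393\right)\right)}{\left(1142705 - 1054803\right) + 3853373} = \frac{3632562 + 1008094 \left(-781942 + 2 \left(-1393\right) \left(-497\right)\right)}{87902 + 3853373} = \frac{3632562 + 1008094 \left(-781942 + 1384642\right)}{3941275} = \left(3632562 + 1008094 \cdot 602700\right) \frac{1}{3941275} = \left(3632562 + 607578253800\right) \frac{1}{3941275} = 607581886362 \cdot \frac{1}{3941275} = \frac{3356806002}{21775}$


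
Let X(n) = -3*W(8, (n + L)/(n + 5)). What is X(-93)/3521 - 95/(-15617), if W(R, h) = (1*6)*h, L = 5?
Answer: 7627/7855351 ≈ 0.00097093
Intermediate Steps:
W(R, h) = 6*h
X(n) = -18 (X(n) = -18*(n + 5)/(n + 5) = -18*(5 + n)/(5 + n) = -18)
X(-93)/3521 - 95/(-15617) = -18/3521 - 95/(-15617) = -18*1/3521 - 95*(-1/15617) = -18/3521 + 95/15617 = 7627/7855351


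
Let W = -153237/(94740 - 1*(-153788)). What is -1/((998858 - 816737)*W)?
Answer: 35504/3986810811 ≈ 8.9054e-6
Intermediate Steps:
W = -21891/35504 (W = -153237/(94740 + 153788) = -153237/248528 = -153237*1/248528 = -21891/35504 ≈ -0.61658)
-1/((998858 - 816737)*W) = -1/((998858 - 816737)*(-21891/35504)) = -(-35504)/(182121*21891) = -1*(-35504/3986810811) = 35504/3986810811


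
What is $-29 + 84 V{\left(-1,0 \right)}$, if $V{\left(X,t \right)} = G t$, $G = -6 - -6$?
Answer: $-29$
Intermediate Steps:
$G = 0$ ($G = -6 + 6 = 0$)
$V{\left(X,t \right)} = 0$ ($V{\left(X,t \right)} = 0 t = 0$)
$-29 + 84 V{\left(-1,0 \right)} = -29 + 84 \cdot 0 = -29 + 0 = -29$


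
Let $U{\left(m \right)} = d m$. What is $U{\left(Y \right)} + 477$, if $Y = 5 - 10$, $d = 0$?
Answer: $477$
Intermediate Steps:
$Y = -5$ ($Y = 5 - 10 = -5$)
$U{\left(m \right)} = 0$ ($U{\left(m \right)} = 0 m = 0$)
$U{\left(Y \right)} + 477 = 0 + 477 = 477$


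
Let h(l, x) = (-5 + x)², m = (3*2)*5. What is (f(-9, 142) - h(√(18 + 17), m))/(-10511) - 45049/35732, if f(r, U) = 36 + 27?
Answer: -453428655/375579052 ≈ -1.2073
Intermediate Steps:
m = 30 (m = 6*5 = 30)
f(r, U) = 63
(f(-9, 142) - h(√(18 + 17), m))/(-10511) - 45049/35732 = (63 - (-5 + 30)²)/(-10511) - 45049/35732 = (63 - 1*25²)*(-1/10511) - 45049*1/35732 = (63 - 1*625)*(-1/10511) - 45049/35732 = (63 - 625)*(-1/10511) - 45049/35732 = -562*(-1/10511) - 45049/35732 = 562/10511 - 45049/35732 = -453428655/375579052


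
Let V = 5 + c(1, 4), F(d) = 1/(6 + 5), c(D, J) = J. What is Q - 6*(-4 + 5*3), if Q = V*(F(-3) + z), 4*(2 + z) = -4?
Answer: -1014/11 ≈ -92.182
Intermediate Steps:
z = -3 (z = -2 + (1/4)*(-4) = -2 - 1 = -3)
F(d) = 1/11
V = 9 (V = 5 + 4 = 9)
Q = -288/11 (Q = 9*(1/11 - 3) = 9*(-32/11) = -288/11 ≈ -26.182)
Q - 6*(-4 + 5*3) = -288/11 - 6*(-4 + 5*3) = -288/11 - 6*(-4 + 15) = -288/11 - 6*11 = -288/11 - 66 = -1014/11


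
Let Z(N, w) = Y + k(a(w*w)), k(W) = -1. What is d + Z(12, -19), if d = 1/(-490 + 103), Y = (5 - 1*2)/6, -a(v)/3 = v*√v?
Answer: -389/774 ≈ -0.50258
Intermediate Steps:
a(v) = -3*v^(3/2) (a(v) = -3*v*√v = -3*v^(3/2))
Y = ½ (Y = (5 - 2)*(⅙) = 3*(⅙) = ½ ≈ 0.50000)
Z(N, w) = -½ (Z(N, w) = ½ - 1 = -½)
d = -1/387 (d = 1/(-387) = -1/387 ≈ -0.0025840)
d + Z(12, -19) = -1/387 - ½ = -389/774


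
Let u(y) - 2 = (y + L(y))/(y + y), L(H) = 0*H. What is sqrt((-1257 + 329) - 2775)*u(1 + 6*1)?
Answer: 115*I*sqrt(7)/2 ≈ 152.13*I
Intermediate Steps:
L(H) = 0
u(y) = 5/2 (u(y) = 2 + (y + 0)/(y + y) = 2 + y/((2*y)) = 2 + y*(1/(2*y)) = 2 + 1/2 = 5/2)
sqrt((-1257 + 329) - 2775)*u(1 + 6*1) = sqrt((-1257 + 329) - 2775)*(5/2) = sqrt(-928 - 2775)*(5/2) = sqrt(-3703)*(5/2) = (23*I*sqrt(7))*(5/2) = 115*I*sqrt(7)/2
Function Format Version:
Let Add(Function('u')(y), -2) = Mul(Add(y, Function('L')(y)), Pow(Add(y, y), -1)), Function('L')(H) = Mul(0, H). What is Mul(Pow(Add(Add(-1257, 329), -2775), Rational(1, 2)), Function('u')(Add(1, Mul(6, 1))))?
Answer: Mul(Rational(115, 2), I, Pow(7, Rational(1, 2))) ≈ Mul(152.13, I)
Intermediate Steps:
Function('L')(H) = 0
Function('u')(y) = Rational(5, 2) (Function('u')(y) = Add(2, Mul(Add(y, 0), Pow(Add(y, y), -1))) = Add(2, Mul(y, Pow(Mul(2, y), -1))) = Add(2, Mul(y, Mul(Rational(1, 2), Pow(y, -1)))) = Add(2, Rational(1, 2)) = Rational(5, 2))
Mul(Pow(Add(Add(-1257, 329), -2775), Rational(1, 2)), Function('u')(Add(1, Mul(6, 1)))) = Mul(Pow(Add(Add(-1257, 329), -2775), Rational(1, 2)), Rational(5, 2)) = Mul(Pow(Add(-928, -2775), Rational(1, 2)), Rational(5, 2)) = Mul(Pow(-3703, Rational(1, 2)), Rational(5, 2)) = Mul(Mul(23, I, Pow(7, Rational(1, 2))), Rational(5, 2)) = Mul(Rational(115, 2), I, Pow(7, Rational(1, 2)))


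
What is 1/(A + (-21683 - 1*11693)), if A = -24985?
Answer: -1/58361 ≈ -1.7135e-5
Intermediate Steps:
1/(A + (-21683 - 1*11693)) = 1/(-24985 + (-21683 - 1*11693)) = 1/(-24985 + (-21683 - 11693)) = 1/(-24985 - 33376) = 1/(-58361) = -1/58361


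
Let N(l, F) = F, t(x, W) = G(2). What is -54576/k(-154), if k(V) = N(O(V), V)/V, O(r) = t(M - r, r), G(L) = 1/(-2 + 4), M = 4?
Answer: -54576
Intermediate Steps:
G(L) = ½ (G(L) = 1/2 = ½)
t(x, W) = ½
O(r) = ½
k(V) = 1 (k(V) = V/V = 1)
-54576/k(-154) = -54576/1 = -54576*1 = -54576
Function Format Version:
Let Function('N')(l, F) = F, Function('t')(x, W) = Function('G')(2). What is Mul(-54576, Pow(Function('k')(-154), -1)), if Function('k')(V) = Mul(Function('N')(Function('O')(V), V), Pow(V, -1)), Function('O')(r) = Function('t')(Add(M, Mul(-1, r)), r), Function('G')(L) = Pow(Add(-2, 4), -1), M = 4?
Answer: -54576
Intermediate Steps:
Function('G')(L) = Rational(1, 2) (Function('G')(L) = Pow(2, -1) = Rational(1, 2))
Function('t')(x, W) = Rational(1, 2)
Function('O')(r) = Rational(1, 2)
Function('k')(V) = 1 (Function('k')(V) = Mul(V, Pow(V, -1)) = 1)
Mul(-54576, Pow(Function('k')(-154), -1)) = Mul(-54576, Pow(1, -1)) = Mul(-54576, 1) = -54576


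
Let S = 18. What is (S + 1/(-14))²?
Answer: 63001/196 ≈ 321.43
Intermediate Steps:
(S + 1/(-14))² = (18 + 1/(-14))² = (18 - 1/14)² = (251/14)² = 63001/196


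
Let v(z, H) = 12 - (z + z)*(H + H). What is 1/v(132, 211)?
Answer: -1/111396 ≈ -8.9770e-6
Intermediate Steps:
v(z, H) = 12 - 4*H*z (v(z, H) = 12 - 2*z*2*H = 12 - 4*H*z)
1/v(132, 211) = 1/(12 - 4*211*132) = 1/(12 - 111408) = 1/(-111396) = -1/111396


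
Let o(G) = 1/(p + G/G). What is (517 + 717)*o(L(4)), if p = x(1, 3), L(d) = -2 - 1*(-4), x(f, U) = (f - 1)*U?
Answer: 1234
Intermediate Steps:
x(f, U) = U*(-1 + f) (x(f, U) = (-1 + f)*U = U*(-1 + f))
L(d) = 2 (L(d) = -2 + 4 = 2)
p = 0 (p = 3*(-1 + 1) = 3*0 = 0)
o(G) = 1 (o(G) = 1/(0 + G/G) = 1/(0 + 1) = 1/1 = 1)
(517 + 717)*o(L(4)) = (517 + 717)*1 = 1234*1 = 1234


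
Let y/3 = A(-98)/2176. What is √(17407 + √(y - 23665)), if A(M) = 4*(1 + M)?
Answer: √(80489968 + 34*I*√437717734)/68 ≈ 131.94 + 0.58299*I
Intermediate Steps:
A(M) = 4 + 4*M
y = -291/544 (y = 3*((4 + 4*(-98))/2176) = 3*((4 - 392)*(1/2176)) = 3*(-388*1/2176) = 3*(-97/544) = -291/544 ≈ -0.53493)
√(17407 + √(y - 23665)) = √(17407 + √(-291/544 - 23665)) = √(17407 + √(-12874051/544)) = √(17407 + I*√437717734/136)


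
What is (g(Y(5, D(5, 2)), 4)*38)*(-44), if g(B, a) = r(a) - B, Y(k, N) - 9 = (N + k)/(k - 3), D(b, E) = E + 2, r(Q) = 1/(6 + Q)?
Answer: 112024/5 ≈ 22405.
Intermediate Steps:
D(b, E) = 2 + E
Y(k, N) = 9 + (N + k)/(-3 + k) (Y(k, N) = 9 + (N + k)/(k - 3) = 9 + (N + k)/(-3 + k))
g(B, a) = 1/(6 + a) - B
(g(Y(5, D(5, 2)), 4)*38)*(-44) = (((1 - (-27 + (2 + 2) + 10*5)/(-3 + 5)*(6 + 4))/(6 + 4))*38)*(-44) = (((1 - 1*(-27 + 4 + 50)/2*10)/10)*38)*(-44) = (((1 - 1*(½)*27*10)/10)*38)*(-44) = (((1 - 1*27/2*10)/10)*38)*(-44) = (((1 - 135)/10)*38)*(-44) = (((⅒)*(-134))*38)*(-44) = -67/5*38*(-44) = -2546/5*(-44) = 112024/5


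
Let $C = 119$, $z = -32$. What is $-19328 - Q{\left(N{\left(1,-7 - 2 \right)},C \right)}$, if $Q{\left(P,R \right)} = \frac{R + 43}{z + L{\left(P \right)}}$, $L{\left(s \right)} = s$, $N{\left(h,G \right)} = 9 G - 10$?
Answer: $- \frac{792394}{41} \approx -19327.0$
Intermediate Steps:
$N{\left(h,G \right)} = -10 + 9 G$
$Q{\left(P,R \right)} = \frac{43 + R}{-32 + P}$ ($Q{\left(P,R \right)} = \frac{R + 43}{-32 + P} = \frac{43 + R}{-32 + P}$)
$-19328 - Q{\left(N{\left(1,-7 - 2 \right)},C \right)} = -19328 - \frac{43 + 119}{-32 + \left(-10 + 9 \left(-7 - 2\right)\right)} = -19328 - \frac{1}{-32 + \left(-10 + 9 \left(-9\right)\right)} 162 = -19328 - \frac{1}{-32 - 91} \cdot 162 = -19328 - \frac{1}{-123} \cdot 162 = -19328 - \left(- \frac{1}{123}\right) 162 = -19328 - - \frac{54}{41} = -19328 + \frac{54}{41} = - \frac{792394}{41}$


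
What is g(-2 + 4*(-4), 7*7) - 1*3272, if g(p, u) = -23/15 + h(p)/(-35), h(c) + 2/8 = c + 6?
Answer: -196391/60 ≈ -3273.2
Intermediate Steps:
h(c) = 23/4 + c (h(c) = -¼ + (c + 6) = -¼ + (6 + c) = 23/4 + c)
g(p, u) = -713/420 - p/35 (g(p, u) = -23/15 + (23/4 + p)/(-35) = -23*1/15 + (23/4 + p)*(-1/35) = -23/15 + (-23/140 - p/35) = -713/420 - p/35)
g(-2 + 4*(-4), 7*7) - 1*3272 = (-713/420 - (-2 + 4*(-4))/35) - 1*3272 = (-713/420 - (-2 - 16)/35) - 3272 = (-713/420 - 1/35*(-18)) - 3272 = (-713/420 + 18/35) - 3272 = -71/60 - 3272 = -196391/60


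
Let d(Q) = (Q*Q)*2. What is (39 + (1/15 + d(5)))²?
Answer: 1784896/225 ≈ 7932.9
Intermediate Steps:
d(Q) = 2*Q² (d(Q) = Q²*2 = 2*Q²)
(39 + (1/15 + d(5)))² = (39 + (1/15 + 2*5²))² = (39 + (1/15 + 2*25))² = (39 + (1/15 + 50))² = (39 + 751/15)² = (1336/15)² = 1784896/225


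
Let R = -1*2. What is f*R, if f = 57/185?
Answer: -114/185 ≈ -0.61622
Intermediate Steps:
f = 57/185 (f = 57*(1/185) = 57/185 ≈ 0.30811)
R = -2
f*R = (57/185)*(-2) = -114/185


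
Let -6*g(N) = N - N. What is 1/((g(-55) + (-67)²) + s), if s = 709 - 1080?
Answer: 1/4118 ≈ 0.00024284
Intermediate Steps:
g(N) = 0 (g(N) = -(N - N)/6 = -⅙*0 = 0)
s = -371
1/((g(-55) + (-67)²) + s) = 1/((0 + (-67)²) - 371) = 1/((0 + 4489) - 371) = 1/(4489 - 371) = 1/4118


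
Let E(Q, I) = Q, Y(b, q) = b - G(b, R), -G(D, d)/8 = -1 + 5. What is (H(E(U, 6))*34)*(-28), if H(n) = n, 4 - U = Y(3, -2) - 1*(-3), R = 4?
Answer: 32368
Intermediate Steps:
G(D, d) = -32 (G(D, d) = -8*(-1 + 5) = -8*4 = -32)
Y(b, q) = 32 + b (Y(b, q) = b - 1*(-32) = b + 32 = 32 + b)
U = -34 (U = 4 - ((32 + 3) - 1*(-3)) = 4 - (35 + 3) = 4 - 1*38 = 4 - 38 = -34)
(H(E(U, 6))*34)*(-28) = -34*34*(-28) = -1156*(-28) = 32368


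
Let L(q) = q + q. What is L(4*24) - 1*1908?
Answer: -1716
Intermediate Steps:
L(q) = 2*q
L(4*24) - 1*1908 = 2*(4*24) - 1*1908 = 2*96 - 1908 = 192 - 1908 = -1716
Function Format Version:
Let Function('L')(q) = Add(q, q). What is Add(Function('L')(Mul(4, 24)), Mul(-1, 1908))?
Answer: -1716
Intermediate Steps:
Function('L')(q) = Mul(2, q)
Add(Function('L')(Mul(4, 24)), Mul(-1, 1908)) = Add(Mul(2, Mul(4, 24)), Mul(-1, 1908)) = Add(Mul(2, 96), -1908) = Add(192, -1908) = -1716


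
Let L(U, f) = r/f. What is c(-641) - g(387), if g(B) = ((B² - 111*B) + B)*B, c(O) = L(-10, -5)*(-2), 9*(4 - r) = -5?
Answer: -1866870503/45 ≈ -4.1486e+7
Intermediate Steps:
r = 41/9 (r = 4 - ⅑*(-5) = 4 + 5/9 = 41/9 ≈ 4.5556)
L(U, f) = 41/(9*f)
c(O) = 82/45 (c(O) = ((41/9)/(-5))*(-2) = ((41/9)*(-⅕))*(-2) = -41/45*(-2) = 82/45)
g(B) = B*(B² - 110*B) (g(B) = (B² - 110*B)*B = B*(B² - 110*B))
c(-641) - g(387) = 82/45 - 387²*(-110 + 387) = 82/45 - 149769*277 = 82/45 - 1*41486013 = 82/45 - 41486013 = -1866870503/45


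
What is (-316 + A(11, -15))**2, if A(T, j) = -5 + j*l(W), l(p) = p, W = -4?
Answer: 68121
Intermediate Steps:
A(T, j) = -5 - 4*j (A(T, j) = -5 + j*(-4) = -5 - 4*j)
(-316 + A(11, -15))**2 = (-316 + (-5 - 4*(-15)))**2 = (-316 + (-5 + 60))**2 = (-316 + 55)**2 = (-261)**2 = 68121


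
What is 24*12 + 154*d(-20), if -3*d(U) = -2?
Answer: 1172/3 ≈ 390.67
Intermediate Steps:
d(U) = ⅔ (d(U) = -⅓*(-2) = ⅔)
24*12 + 154*d(-20) = 24*12 + 154*(⅔) = 288 + 308/3 = 1172/3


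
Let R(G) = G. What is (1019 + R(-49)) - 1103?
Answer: -133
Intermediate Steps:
(1019 + R(-49)) - 1103 = (1019 - 49) - 1103 = 970 - 1103 = -133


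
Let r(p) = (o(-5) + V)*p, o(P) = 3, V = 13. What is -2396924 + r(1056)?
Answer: -2380028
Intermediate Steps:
r(p) = 16*p (r(p) = (3 + 13)*p = 16*p)
-2396924 + r(1056) = -2396924 + 16*1056 = -2396924 + 16896 = -2380028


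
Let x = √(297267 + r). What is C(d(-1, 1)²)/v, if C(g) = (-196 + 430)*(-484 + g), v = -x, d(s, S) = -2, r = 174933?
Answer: 1872*√4722/787 ≈ 163.45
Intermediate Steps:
x = 10*√4722 (x = √(297267 + 174933) = √472200 = 10*√4722 ≈ 687.17)
v = -10*√4722 ≈ -687.17
C(g) = -113256 + 234*g (C(g) = 234*(-484 + g) = -113256 + 234*g)
C(d(-1, 1)²)/v = (-113256 + 234*(-2)²)/((-10*√4722)) = (-113256 + 234*4)*(-√4722/47220) = (-113256 + 936)*(-√4722/47220) = -(-1872)*√4722/787 = 1872*√4722/787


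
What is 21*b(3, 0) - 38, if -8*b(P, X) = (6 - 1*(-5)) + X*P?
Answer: -535/8 ≈ -66.875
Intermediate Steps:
b(P, X) = -11/8 - P*X/8 (b(P, X) = -((6 - 1*(-5)) + X*P)/8 = -((6 + 5) + P*X)/8 = -(11 + P*X)/8 = -11/8 - P*X/8)
21*b(3, 0) - 38 = 21*(-11/8 - ⅛*3*0) - 38 = 21*(-11/8 + 0) - 38 = 21*(-11/8) - 38 = -231/8 - 38 = -535/8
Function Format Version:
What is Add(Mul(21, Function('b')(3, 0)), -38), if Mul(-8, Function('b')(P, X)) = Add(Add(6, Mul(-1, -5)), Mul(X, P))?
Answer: Rational(-535, 8) ≈ -66.875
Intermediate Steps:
Function('b')(P, X) = Add(Rational(-11, 8), Mul(Rational(-1, 8), P, X)) (Function('b')(P, X) = Mul(Rational(-1, 8), Add(Add(6, Mul(-1, -5)), Mul(X, P))) = Mul(Rational(-1, 8), Add(Add(6, 5), Mul(P, X))) = Mul(Rational(-1, 8), Add(11, Mul(P, X))) = Add(Rational(-11, 8), Mul(Rational(-1, 8), P, X)))
Add(Mul(21, Function('b')(3, 0)), -38) = Add(Mul(21, Add(Rational(-11, 8), Mul(Rational(-1, 8), 3, 0))), -38) = Add(Mul(21, Add(Rational(-11, 8), 0)), -38) = Add(Mul(21, Rational(-11, 8)), -38) = Add(Rational(-231, 8), -38) = Rational(-535, 8)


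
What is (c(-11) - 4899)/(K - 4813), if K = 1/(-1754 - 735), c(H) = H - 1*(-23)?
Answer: 1351527/1331062 ≈ 1.0154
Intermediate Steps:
c(H) = 23 + H (c(H) = H + 23 = 23 + H)
K = -1/2489 (K = 1/(-2489) = -1/2489 ≈ -0.00040177)
(c(-11) - 4899)/(K - 4813) = ((23 - 11) - 4899)/(-1/2489 - 4813) = (12 - 4899)/(-11979558/2489) = -4887*(-2489/11979558) = 1351527/1331062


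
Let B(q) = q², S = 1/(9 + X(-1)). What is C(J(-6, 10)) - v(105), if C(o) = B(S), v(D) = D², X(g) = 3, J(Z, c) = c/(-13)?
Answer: -1587599/144 ≈ -11025.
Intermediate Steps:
J(Z, c) = -c/13 (J(Z, c) = c*(-1/13) = -c/13)
S = 1/12 (S = 1/(9 + 3) = 1/12 ≈ 0.083333)
C(o) = 1/144 (C(o) = (1/12)² = 1/144)
C(J(-6, 10)) - v(105) = 1/144 - 1*105² = 1/144 - 1*11025 = 1/144 - 11025 = -1587599/144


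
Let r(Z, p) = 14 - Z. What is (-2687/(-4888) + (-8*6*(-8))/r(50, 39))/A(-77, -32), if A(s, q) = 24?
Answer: -148355/351936 ≈ -0.42154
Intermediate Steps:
(-2687/(-4888) + (-8*6*(-8))/r(50, 39))/A(-77, -32) = (-2687/(-4888) + (-8*6*(-8))/(14 - 1*50))/24 = (-2687*(-1/4888) + (-48*(-8))/(14 - 50))*(1/24) = (2687/4888 + 384/(-36))*(1/24) = (2687/4888 + 384*(-1/36))*(1/24) = (2687/4888 - 32/3)*(1/24) = -148355/14664*1/24 = -148355/351936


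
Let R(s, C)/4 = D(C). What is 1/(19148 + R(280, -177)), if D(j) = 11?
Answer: 1/19192 ≈ 5.2105e-5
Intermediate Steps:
R(s, C) = 44 (R(s, C) = 4*11 = 44)
1/(19148 + R(280, -177)) = 1/(19148 + 44) = 1/19192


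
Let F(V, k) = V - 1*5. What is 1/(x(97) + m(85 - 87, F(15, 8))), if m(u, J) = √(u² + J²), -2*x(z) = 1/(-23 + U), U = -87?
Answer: -220/5033599 + 96800*√26/5033599 ≈ 0.098014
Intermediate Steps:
F(V, k) = -5 + V (F(V, k) = V - 5 = -5 + V)
x(z) = 1/220 (x(z) = -1/(2*(-23 - 87)) = -½/(-110) = -½*(-1/110) = 1/220)
m(u, J) = √(J² + u²)
1/(x(97) + m(85 - 87, F(15, 8))) = 1/(1/220 + √((-5 + 15)² + (85 - 87)²)) = 1/(1/220 + √(10² + (-2)²)) = 1/(1/220 + √(100 + 4)) = 1/(1/220 + √104) = 1/(1/220 + 2*√26)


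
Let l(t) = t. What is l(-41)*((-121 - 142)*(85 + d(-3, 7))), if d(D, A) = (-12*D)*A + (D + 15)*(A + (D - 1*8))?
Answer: 3116287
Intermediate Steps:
d(D, A) = (15 + D)*(-8 + A + D) - 12*A*D (d(D, A) = -12*A*D + (15 + D)*(A + (D - 8)) = -12*A*D + (15 + D)*(A + (-8 + D)) = -12*A*D + (15 + D)*(-8 + A + D) = (15 + D)*(-8 + A + D) - 12*A*D)
l(-41)*((-121 - 142)*(85 + d(-3, 7))) = -41*(-121 - 142)*(85 + (-120 + (-3)**2 + 7*(-3) + 15*7 - 11*7*(-3))) = -(-10783)*(85 + (-120 + 9 - 21 + 105 + 231)) = -(-10783)*(85 + 204) = -(-10783)*289 = -41*(-76007) = 3116287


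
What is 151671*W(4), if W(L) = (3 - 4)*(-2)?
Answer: 303342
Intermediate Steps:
W(L) = 2 (W(L) = -1*(-2) = 2)
151671*W(4) = 151671*2 = 303342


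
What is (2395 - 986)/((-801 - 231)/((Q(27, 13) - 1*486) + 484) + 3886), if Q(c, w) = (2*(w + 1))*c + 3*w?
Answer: 1117337/3080566 ≈ 0.36271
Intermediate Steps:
Q(c, w) = 3*w + c*(2 + 2*w) (Q(c, w) = (2*(1 + w))*c + 3*w = (2 + 2*w)*c + 3*w = c*(2 + 2*w) + 3*w = 3*w + c*(2 + 2*w))
(2395 - 986)/((-801 - 231)/((Q(27, 13) - 1*486) + 484) + 3886) = (2395 - 986)/((-801 - 231)/(((2*27 + 3*13 + 2*27*13) - 1*486) + 484) + 3886) = 1409/(-1032/(((54 + 39 + 702) - 486) + 484) + 3886) = 1409/(-1032/((795 - 486) + 484) + 3886) = 1409/(-1032/(309 + 484) + 3886) = 1409/(-1032/793 + 3886) = 1409/(3080566/793) = 1409*(793/3080566) = 1117337/3080566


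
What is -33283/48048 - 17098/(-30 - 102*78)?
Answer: 8420101/5813808 ≈ 1.4483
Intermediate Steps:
-33283/48048 - 17098/(-30 - 102*78) = -33283*1/48048 - 17098/(-30 - 7956) = -33283/48048 - 17098/(-7986) = -33283/48048 - 17098*(-1/7986) = -33283/48048 + 8549/3993 = 8420101/5813808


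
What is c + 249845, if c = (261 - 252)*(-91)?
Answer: 249026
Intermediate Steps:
c = -819 (c = 9*(-91) = -819)
c + 249845 = -819 + 249845 = 249026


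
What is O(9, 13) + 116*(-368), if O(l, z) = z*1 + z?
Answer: -42662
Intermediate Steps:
O(l, z) = 2*z (O(l, z) = z + z = 2*z)
O(9, 13) + 116*(-368) = 2*13 + 116*(-368) = 26 - 42688 = -42662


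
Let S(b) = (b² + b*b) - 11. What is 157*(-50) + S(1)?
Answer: -7859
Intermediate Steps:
S(b) = -11 + 2*b² (S(b) = (b² + b²) - 11 = 2*b² - 11 = -11 + 2*b²)
157*(-50) + S(1) = 157*(-50) + (-11 + 2*1²) = -7850 + (-11 + 2*1) = -7850 + (-11 + 2) = -7850 - 9 = -7859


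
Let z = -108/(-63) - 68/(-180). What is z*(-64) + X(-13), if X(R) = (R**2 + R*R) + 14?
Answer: 68704/315 ≈ 218.11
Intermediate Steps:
X(R) = 14 + 2*R**2 (X(R) = (R**2 + R**2) + 14 = 2*R**2 + 14 = 14 + 2*R**2)
z = 659/315 (z = -108*(-1/63) - 68*(-1/180) = 12/7 + 17/45 = 659/315 ≈ 2.0921)
z*(-64) + X(-13) = (659/315)*(-64) + (14 + 2*(-13)**2) = -42176/315 + (14 + 2*169) = -42176/315 + (14 + 338) = -42176/315 + 352 = 68704/315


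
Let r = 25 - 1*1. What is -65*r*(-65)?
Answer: 101400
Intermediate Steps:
r = 24 (r = 25 - 1 = 24)
-65*r*(-65) = -65*24*(-65) = -1560*(-65) = 101400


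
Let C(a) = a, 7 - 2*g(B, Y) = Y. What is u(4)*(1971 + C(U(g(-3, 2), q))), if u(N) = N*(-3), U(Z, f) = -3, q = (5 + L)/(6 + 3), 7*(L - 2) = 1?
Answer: -23616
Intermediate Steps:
L = 15/7 (L = 2 + (⅐)*1 = 2 + ⅐ = 15/7 ≈ 2.1429)
g(B, Y) = 7/2 - Y/2
q = 50/63 (q = (5 + 15/7)/(6 + 3) = (50/7)/9 = (50/7)*(⅑) = 50/63 ≈ 0.79365)
u(N) = -3*N
u(4)*(1971 + C(U(g(-3, 2), q))) = (-3*4)*(1971 - 3) = -12*1968 = -23616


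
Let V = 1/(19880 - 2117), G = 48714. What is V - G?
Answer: -865306781/17763 ≈ -48714.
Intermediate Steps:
V = 1/17763 ≈ 5.6297e-5
V - G = 1/17763 - 1*48714 = 1/17763 - 48714 = -865306781/17763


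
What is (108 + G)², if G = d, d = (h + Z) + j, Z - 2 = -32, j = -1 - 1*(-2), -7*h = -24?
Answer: 332929/49 ≈ 6794.5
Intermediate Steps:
h = 24/7 (h = -⅐*(-24) = 24/7 ≈ 3.4286)
j = 1 (j = -1 + 2 = 1)
Z = -30 (Z = 2 - 32 = -30)
d = -179/7 (d = (24/7 - 30) + 1 = -186/7 + 1 = -179/7 ≈ -25.571)
G = -179/7 ≈ -25.571
(108 + G)² = (108 - 179/7)² = (577/7)² = 332929/49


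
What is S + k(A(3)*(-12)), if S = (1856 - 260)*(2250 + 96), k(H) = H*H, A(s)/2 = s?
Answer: 3749400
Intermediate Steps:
A(s) = 2*s
k(H) = H²
S = 3744216 (S = 1596*2346 = 3744216)
S + k(A(3)*(-12)) = 3744216 + ((2*3)*(-12))² = 3744216 + (6*(-12))² = 3744216 + (-72)² = 3744216 + 5184 = 3749400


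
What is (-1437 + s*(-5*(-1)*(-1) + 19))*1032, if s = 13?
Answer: -1295160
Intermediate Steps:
(-1437 + s*(-5*(-1)*(-1) + 19))*1032 = (-1437 + 13*(-5*(-1)*(-1) + 19))*1032 = (-1437 + 13*(5*(-1) + 19))*1032 = (-1437 + 13*(-5 + 19))*1032 = (-1437 + 13*14)*1032 = (-1437 + 182)*1032 = -1255*1032 = -1295160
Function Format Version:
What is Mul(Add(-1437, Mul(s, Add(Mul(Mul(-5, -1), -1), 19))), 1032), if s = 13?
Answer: -1295160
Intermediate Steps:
Mul(Add(-1437, Mul(s, Add(Mul(Mul(-5, -1), -1), 19))), 1032) = Mul(Add(-1437, Mul(13, Add(Mul(Mul(-5, -1), -1), 19))), 1032) = Mul(Add(-1437, Mul(13, Add(Mul(5, -1), 19))), 1032) = Mul(Add(-1437, Mul(13, Add(-5, 19))), 1032) = Mul(Add(-1437, Mul(13, 14)), 1032) = Mul(Add(-1437, 182), 1032) = Mul(-1255, 1032) = -1295160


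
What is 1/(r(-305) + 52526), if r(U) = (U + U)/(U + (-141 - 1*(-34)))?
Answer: 206/10820661 ≈ 1.9038e-5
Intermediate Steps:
r(U) = 2*U/(-107 + U) (r(U) = (2*U)/(U + (-141 + 34)) = (2*U)/(U - 107) = (2*U)/(-107 + U) = 2*U/(-107 + U))
1/(r(-305) + 52526) = 1/(2*(-305)/(-107 - 305) + 52526) = 1/(2*(-305)/(-412) + 52526) = 1/(2*(-305)*(-1/412) + 52526) = 1/(305/206 + 52526) = 1/(10820661/206) = 206/10820661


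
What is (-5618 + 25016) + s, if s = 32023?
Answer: 51421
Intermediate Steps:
(-5618 + 25016) + s = (-5618 + 25016) + 32023 = 19398 + 32023 = 51421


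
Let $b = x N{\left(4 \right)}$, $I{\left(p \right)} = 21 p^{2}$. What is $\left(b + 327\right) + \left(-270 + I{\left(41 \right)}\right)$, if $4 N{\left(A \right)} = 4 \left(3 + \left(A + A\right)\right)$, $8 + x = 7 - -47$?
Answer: $35864$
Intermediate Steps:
$x = 46$ ($x = -8 + \left(7 - -47\right) = -8 + \left(7 + 47\right) = -8 + 54 = 46$)
$N{\left(A \right)} = 3 + 2 A$ ($N{\left(A \right)} = \frac{4 \left(3 + \left(A + A\right)\right)}{4} = \frac{4 \left(3 + 2 A\right)}{4} = \frac{12 + 8 A}{4} = 3 + 2 A$)
$b = 506$ ($b = 46 \left(3 + 2 \cdot 4\right) = 46 \left(3 + 8\right) = 46 \cdot 11 = 506$)
$\left(b + 327\right) + \left(-270 + I{\left(41 \right)}\right) = \left(506 + 327\right) - \left(270 - 21 \cdot 41^{2}\right) = 833 + \left(-270 + 21 \cdot 1681\right) = 833 + \left(-270 + 35301\right) = 833 + 35031 = 35864$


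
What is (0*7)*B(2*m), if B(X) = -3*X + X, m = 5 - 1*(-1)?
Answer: 0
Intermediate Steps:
m = 6 (m = 5 + 1 = 6)
B(X) = -2*X
(0*7)*B(2*m) = (0*7)*(-4*6) = 0*(-2*12) = 0*(-24) = 0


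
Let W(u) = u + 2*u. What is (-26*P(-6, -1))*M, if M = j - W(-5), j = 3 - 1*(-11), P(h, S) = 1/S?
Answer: 754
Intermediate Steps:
W(u) = 3*u
j = 14 (j = 3 + 11 = 14)
M = 29 (M = 14 - 3*(-5) = 14 - 1*(-15) = 14 + 15 = 29)
(-26*P(-6, -1))*M = -26/(-1)*29 = -26*(-1)*29 = 26*29 = 754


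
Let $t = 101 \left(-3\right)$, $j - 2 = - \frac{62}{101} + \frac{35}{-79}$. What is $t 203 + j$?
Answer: $- \frac{490772786}{7979} \approx -61508.0$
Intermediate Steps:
$j = \frac{7525}{7979}$ ($j = 2 + \left(- \frac{62}{101} + \frac{35}{-79}\right) = 2 + \left(\left(-62\right) \frac{1}{101} + 35 \left(- \frac{1}{79}\right)\right) = 2 - \frac{8433}{7979} = \frac{7525}{7979} \approx 0.9431$)
$t = -303$
$t 203 + j = \left(-303\right) 203 + \frac{7525}{7979} = -61509 + \frac{7525}{7979} = - \frac{490772786}{7979}$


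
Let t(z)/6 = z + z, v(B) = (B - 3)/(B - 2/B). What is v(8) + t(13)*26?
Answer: 125756/31 ≈ 4056.6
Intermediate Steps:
v(B) = (-3 + B)/(B - 2/B)
t(z) = 12*z (t(z) = 6*(z + z) = 6*(2*z) = 12*z)
v(8) + t(13)*26 = 8*(-3 + 8)/(-2 + 8²) + (12*13)*26 = 8*5/(-2 + 64) + 156*26 = 8*5/62 + 4056 = 8*(1/62)*5 + 4056 = 20/31 + 4056 = 125756/31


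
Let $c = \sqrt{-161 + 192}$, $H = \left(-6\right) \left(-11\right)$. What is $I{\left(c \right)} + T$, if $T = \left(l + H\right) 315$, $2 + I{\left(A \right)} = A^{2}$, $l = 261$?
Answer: $103034$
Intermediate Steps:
$H = 66$
$c = \sqrt{31} \approx 5.5678$
$I{\left(A \right)} = -2 + A^{2}$
$T = 103005$ ($T = \left(261 + 66\right) 315 = 327 \cdot 315 = 103005$)
$I{\left(c \right)} + T = \left(-2 + \left(\sqrt{31}\right)^{2}\right) + 103005 = \left(-2 + 31\right) + 103005 = 29 + 103005 = 103034$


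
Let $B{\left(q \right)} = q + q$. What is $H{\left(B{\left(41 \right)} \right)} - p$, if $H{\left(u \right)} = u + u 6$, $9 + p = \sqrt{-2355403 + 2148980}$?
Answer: $583 - i \sqrt{206423} \approx 583.0 - 454.34 i$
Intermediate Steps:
$p = -9 + i \sqrt{206423}$ ($p = -9 + \sqrt{-2355403 + 2148980} = -9 + \sqrt{-206423} = -9 + i \sqrt{206423} \approx -9.0 + 454.34 i$)
$B{\left(q \right)} = 2 q$
$H{\left(u \right)} = 7 u$ ($H{\left(u \right)} = u + 6 u = 7 u$)
$H{\left(B{\left(41 \right)} \right)} - p = 7 \cdot 2 \cdot 41 - \left(-9 + i \sqrt{206423}\right) = 7 \cdot 82 + \left(9 - i \sqrt{206423}\right) = 574 + \left(9 - i \sqrt{206423}\right) = 583 - i \sqrt{206423}$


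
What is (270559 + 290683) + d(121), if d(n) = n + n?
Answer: 561484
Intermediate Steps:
d(n) = 2*n
(270559 + 290683) + d(121) = (270559 + 290683) + 2*121 = 561242 + 242 = 561484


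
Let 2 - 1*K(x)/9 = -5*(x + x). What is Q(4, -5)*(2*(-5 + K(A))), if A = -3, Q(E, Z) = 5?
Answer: -2570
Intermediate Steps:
K(x) = 18 + 90*x (K(x) = 18 - (-45)*(x + x) = 18 - (-45)*2*x = 18 - (-90)*x = 18 + 90*x)
Q(4, -5)*(2*(-5 + K(A))) = 5*(2*(-5 + (18 + 90*(-3)))) = 5*(2*(-5 + (18 - 270))) = 5*(2*(-5 - 252)) = 5*(2*(-257)) = 5*(-514) = -2570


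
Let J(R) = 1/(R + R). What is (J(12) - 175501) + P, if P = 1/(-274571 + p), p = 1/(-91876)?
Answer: -11806059540125395/67270627192 ≈ -1.7550e+5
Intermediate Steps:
J(R) = 1/(2*R)
p = -1/91876 ≈ -1.0884e-5
P = -91876/25226485197 (P = 1/(-274571 - 1/91876) = 1/(-25226485197/91876) = -91876/25226485197 ≈ -3.6420e-6)
(J(12) - 175501) + P = ((½)/12 - 175501) - 91876/25226485197 = ((½)*(1/12) - 175501) - 91876/25226485197 = (1/24 - 175501) - 91876/25226485197 = -4212023/24 - 91876/25226485197 = -11806059540125395/67270627192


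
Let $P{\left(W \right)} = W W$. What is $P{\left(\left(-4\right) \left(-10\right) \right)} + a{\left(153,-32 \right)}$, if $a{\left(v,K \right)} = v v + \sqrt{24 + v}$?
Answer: $25009 + \sqrt{177} \approx 25022.0$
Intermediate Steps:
$P{\left(W \right)} = W^{2}$
$a{\left(v,K \right)} = v^{2} + \sqrt{24 + v}$
$P{\left(\left(-4\right) \left(-10\right) \right)} + a{\left(153,-32 \right)} = \left(\left(-4\right) \left(-10\right)\right)^{2} + \left(153^{2} + \sqrt{24 + 153}\right) = 40^{2} + \left(23409 + \sqrt{177}\right) = 1600 + \left(23409 + \sqrt{177}\right) = 25009 + \sqrt{177}$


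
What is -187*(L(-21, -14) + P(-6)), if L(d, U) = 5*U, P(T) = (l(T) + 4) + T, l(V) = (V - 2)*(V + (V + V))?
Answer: -13464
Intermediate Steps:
l(V) = 3*V*(-2 + V) (l(V) = (-2 + V)*(V + 2*V) = (-2 + V)*(3*V) = 3*V*(-2 + V))
P(T) = 4 + T + 3*T*(-2 + T) (P(T) = (3*T*(-2 + T) + 4) + T = (4 + 3*T*(-2 + T)) + T = 4 + T + 3*T*(-2 + T))
-187*(L(-21, -14) + P(-6)) = -187*(5*(-14) + (4 - 6 + 3*(-6)*(-2 - 6))) = -187*(-70 + (4 - 6 + 3*(-6)*(-8))) = -187*(-70 + (4 - 6 + 144)) = -187*(-70 + 142) = -187*72 = -13464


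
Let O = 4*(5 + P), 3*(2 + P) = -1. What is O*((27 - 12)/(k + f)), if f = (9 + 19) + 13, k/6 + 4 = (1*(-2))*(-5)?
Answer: 160/77 ≈ 2.0779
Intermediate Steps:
P = -7/3 (P = -2 + (⅓)*(-1) = -2 - ⅓ = -7/3 ≈ -2.3333)
k = 36 (k = -24 + 6*((1*(-2))*(-5)) = -24 + 6*(-2*(-5)) = -24 + 6*10 = -24 + 60 = 36)
f = 41 (f = 28 + 13 = 41)
O = 32/3 (O = 4*(5 - 7/3) = 4*(8/3) = 32/3 ≈ 10.667)
O*((27 - 12)/(k + f)) = 32*((27 - 12)/(36 + 41))/3 = 32*(15/77)/3 = 32*(15*(1/77))/3 = (32/3)*(15/77) = 160/77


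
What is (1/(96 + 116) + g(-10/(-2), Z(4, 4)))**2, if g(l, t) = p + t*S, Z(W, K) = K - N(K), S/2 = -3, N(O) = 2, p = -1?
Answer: 7590025/44944 ≈ 168.88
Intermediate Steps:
S = -6 (S = 2*(-3) = -6)
Z(W, K) = -2 + K (Z(W, K) = K - 1*2 = K - 2 = -2 + K)
g(l, t) = -1 - 6*t (g(l, t) = -1 + t*(-6) = -1 - 6*t)
(1/(96 + 116) + g(-10/(-2), Z(4, 4)))**2 = (1/(96 + 116) + (-1 - 6*(-2 + 4)))**2 = (1/212 + (-1 - 6*2))**2 = (1/212 + (-1 - 12))**2 = (1/212 - 13)**2 = (-2755/212)**2 = 7590025/44944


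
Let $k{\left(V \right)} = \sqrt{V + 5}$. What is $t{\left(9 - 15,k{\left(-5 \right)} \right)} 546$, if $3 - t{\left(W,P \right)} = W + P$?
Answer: $4914$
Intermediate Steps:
$k{\left(V \right)} = \sqrt{5 + V}$
$t{\left(W,P \right)} = 3 - P - W$ ($t{\left(W,P \right)} = 3 - \left(W + P\right) = 3 - \left(P + W\right) = 3 - P - W$)
$t{\left(9 - 15,k{\left(-5 \right)} \right)} 546 = \left(3 - \sqrt{5 - 5} - \left(9 - 15\right)\right) 546 = \left(3 - \sqrt{0} - -6\right) 546 = \left(3 - 0 + 6\right) 546 = \left(3 + 0 + 6\right) 546 = 9 \cdot 546 = 4914$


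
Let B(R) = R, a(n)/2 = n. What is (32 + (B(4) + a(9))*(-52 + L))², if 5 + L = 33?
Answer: 246016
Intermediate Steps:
L = 28 (L = -5 + 33 = 28)
a(n) = 2*n
(32 + (B(4) + a(9))*(-52 + L))² = (32 + (4 + 2*9)*(-52 + 28))² = (32 + (4 + 18)*(-24))² = (32 + 22*(-24))² = (32 - 528)² = (-496)² = 246016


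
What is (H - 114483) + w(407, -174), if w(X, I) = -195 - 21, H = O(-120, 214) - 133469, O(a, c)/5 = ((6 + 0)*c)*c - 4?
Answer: 1125692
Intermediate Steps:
O(a, c) = -20 + 30*c² (O(a, c) = 5*(((6 + 0)*c)*c - 4) = 5*((6*c)*c - 4) = 5*(6*c² - 4) = 5*(-4 + 6*c²) = -20 + 30*c²)
H = 1240391 (H = (-20 + 30*214²) - 133469 = (-20 + 30*45796) - 133469 = (-20 + 1373880) - 133469 = 1373860 - 133469 = 1240391)
w(X, I) = -216
(H - 114483) + w(407, -174) = (1240391 - 114483) - 216 = 1125908 - 216 = 1125692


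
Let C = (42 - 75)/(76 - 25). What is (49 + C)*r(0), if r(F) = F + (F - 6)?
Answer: -4932/17 ≈ -290.12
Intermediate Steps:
C = -11/17 (C = -33/51 = -33*1/51 = -11/17 ≈ -0.64706)
r(F) = -6 + 2*F (r(F) = F + (-6 + F) = -6 + 2*F)
(49 + C)*r(0) = (49 - 11/17)*(-6 + 2*0) = 822*(-6 + 0)/17 = (822/17)*(-6) = -4932/17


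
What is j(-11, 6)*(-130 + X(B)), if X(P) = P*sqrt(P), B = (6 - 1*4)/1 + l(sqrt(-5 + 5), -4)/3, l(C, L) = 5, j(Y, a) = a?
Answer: -780 + 22*sqrt(33)/3 ≈ -737.87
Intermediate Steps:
B = 11/3 (B = (6 - 1*4)/1 + 5/3 = (6 - 4)*1 + 5*(1/3) = 2*1 + 5/3 = 2 + 5/3 = 11/3 ≈ 3.6667)
X(P) = P**(3/2)
j(-11, 6)*(-130 + X(B)) = 6*(-130 + (11/3)**(3/2)) = 6*(-130 + 11*sqrt(33)/9) = -780 + 22*sqrt(33)/3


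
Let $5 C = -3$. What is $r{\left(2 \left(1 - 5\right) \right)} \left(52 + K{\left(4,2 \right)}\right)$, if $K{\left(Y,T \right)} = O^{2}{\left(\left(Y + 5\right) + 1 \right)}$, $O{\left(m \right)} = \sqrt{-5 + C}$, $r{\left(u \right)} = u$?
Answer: $- \frac{1856}{5} \approx -371.2$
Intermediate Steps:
$C = - \frac{3}{5}$ ($C = \frac{1}{5} \left(-3\right) = - \frac{3}{5} \approx -0.6$)
$O{\left(m \right)} = \frac{2 i \sqrt{35}}{5}$ ($O{\left(m \right)} = \sqrt{-5 - \frac{3}{5}} = \sqrt{- \frac{28}{5}} = \frac{2 i \sqrt{35}}{5}$)
$K{\left(Y,T \right)} = - \frac{28}{5}$ ($K{\left(Y,T \right)} = \left(\frac{2 i \sqrt{35}}{5}\right)^{2} = - \frac{28}{5}$)
$r{\left(2 \left(1 - 5\right) \right)} \left(52 + K{\left(4,2 \right)}\right) = 2 \left(1 - 5\right) \left(52 - \frac{28}{5}\right) = 2 \left(-4\right) \frac{232}{5} = \left(-8\right) \frac{232}{5} = - \frac{1856}{5}$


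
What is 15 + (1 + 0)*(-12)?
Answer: 3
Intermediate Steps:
15 + (1 + 0)*(-12) = 15 + 1*(-12) = 15 - 12 = 3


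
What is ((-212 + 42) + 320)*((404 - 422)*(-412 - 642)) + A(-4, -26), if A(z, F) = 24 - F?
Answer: 2845850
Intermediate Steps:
((-212 + 42) + 320)*((404 - 422)*(-412 - 642)) + A(-4, -26) = ((-212 + 42) + 320)*((404 - 422)*(-412 - 642)) + (24 - 1*(-26)) = (-170 + 320)*(-18*(-1054)) + (24 + 26) = 150*18972 + 50 = 2845800 + 50 = 2845850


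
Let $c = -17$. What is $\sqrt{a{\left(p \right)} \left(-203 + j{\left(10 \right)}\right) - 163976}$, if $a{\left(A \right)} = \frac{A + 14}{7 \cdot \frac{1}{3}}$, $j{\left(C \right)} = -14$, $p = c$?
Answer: $i \sqrt{163697} \approx 404.59 i$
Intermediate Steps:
$p = -17$
$a{\left(A \right)} = 6 + \frac{3 A}{7}$ ($a{\left(A \right)} = \frac{14 + A}{7 \cdot \frac{1}{3}} = \frac{14 + A}{\frac{7}{3}} = \left(14 + A\right) \frac{3}{7} = 6 + \frac{3 A}{7}$)
$\sqrt{a{\left(p \right)} \left(-203 + j{\left(10 \right)}\right) - 163976} = \sqrt{\left(6 + \frac{3}{7} \left(-17\right)\right) \left(-203 - 14\right) - 163976} = \sqrt{\left(6 - \frac{51}{7}\right) \left(-217\right) - 163976} = \sqrt{\left(- \frac{9}{7}\right) \left(-217\right) - 163976} = \sqrt{279 - 163976} = \sqrt{-163697} = i \sqrt{163697}$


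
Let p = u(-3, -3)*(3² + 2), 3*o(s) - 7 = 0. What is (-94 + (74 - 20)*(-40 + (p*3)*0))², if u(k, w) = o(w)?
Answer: 5080516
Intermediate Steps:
o(s) = 7/3 (o(s) = 7/3 + (⅓)*0 = 7/3 + 0 = 7/3)
u(k, w) = 7/3
p = 77/3 (p = 7*(3² + 2)/3 = 7*(9 + 2)/3 = (7/3)*11 = 77/3 ≈ 25.667)
(-94 + (74 - 20)*(-40 + (p*3)*0))² = (-94 + (74 - 20)*(-40 + ((77/3)*3)*0))² = (-94 + 54*(-40 + 77*0))² = (-94 + 54*(-40 + 0))² = (-94 + 54*(-40))² = (-94 - 2160)² = (-2254)² = 5080516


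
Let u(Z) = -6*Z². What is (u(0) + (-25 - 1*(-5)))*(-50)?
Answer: 1000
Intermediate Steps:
(u(0) + (-25 - 1*(-5)))*(-50) = (-6*0² + (-25 - 1*(-5)))*(-50) = (-6*0 + (-25 + 5))*(-50) = (0 - 20)*(-50) = -20*(-50) = 1000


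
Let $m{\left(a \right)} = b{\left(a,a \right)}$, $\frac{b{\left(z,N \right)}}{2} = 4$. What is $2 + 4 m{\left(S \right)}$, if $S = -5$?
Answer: $34$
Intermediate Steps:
$b{\left(z,N \right)} = 8$ ($b{\left(z,N \right)} = 2 \cdot 4 = 8$)
$m{\left(a \right)} = 8$
$2 + 4 m{\left(S \right)} = 2 + 4 \cdot 8 = 2 + 32 = 34$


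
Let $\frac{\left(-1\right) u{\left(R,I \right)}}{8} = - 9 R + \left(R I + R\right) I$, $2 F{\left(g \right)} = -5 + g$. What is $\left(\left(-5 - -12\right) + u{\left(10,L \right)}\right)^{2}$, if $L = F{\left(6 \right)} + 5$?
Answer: $4549689$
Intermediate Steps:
$F{\left(g \right)} = - \frac{5}{2} + \frac{g}{2}$ ($F{\left(g \right)} = \frac{-5 + g}{2} = - \frac{5}{2} + \frac{g}{2}$)
$L = \frac{11}{2}$ ($L = \left(- \frac{5}{2} + \frac{1}{2} \cdot 6\right) + 5 = \left(- \frac{5}{2} + 3\right) + 5 = \frac{1}{2} + 5 = \frac{11}{2} \approx 5.5$)
$u{\left(R,I \right)} = 72 R - 8 I \left(R + I R\right)$ ($u{\left(R,I \right)} = - 8 \left(- 9 R + \left(R I + R\right) I\right) = - 8 \left(- 9 R + \left(I R + R\right) I\right) = - 8 \left(- 9 R + \left(R + I R\right) I\right) = - 8 \left(- 9 R + I \left(R + I R\right)\right) = 72 R - 8 I \left(R + I R\right)$)
$\left(\left(-5 - -12\right) + u{\left(10,L \right)}\right)^{2} = \left(\left(-5 - -12\right) + 8 \cdot 10 \left(9 - \frac{11}{2} - \left(\frac{11}{2}\right)^{2}\right)\right)^{2} = \left(\left(-5 + 12\right) + 8 \cdot 10 \left(9 - \frac{11}{2} - \frac{121}{4}\right)\right)^{2} = \left(7 + 8 \cdot 10 \left(9 - \frac{11}{2} - \frac{121}{4}\right)\right)^{2} = \left(7 + 8 \cdot 10 \left(- \frac{107}{4}\right)\right)^{2} = \left(7 - 2140\right)^{2} = \left(-2133\right)^{2} = 4549689$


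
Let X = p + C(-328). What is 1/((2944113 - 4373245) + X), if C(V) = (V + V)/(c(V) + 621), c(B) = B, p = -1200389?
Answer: -293/770450309 ≈ -3.8030e-7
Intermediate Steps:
C(V) = 2*V/(621 + V) (C(V) = (V + V)/(V + 621) = (2*V)/(621 + V) = 2*V/(621 + V))
X = -351714633/293 (X = -1200389 + 2*(-328)/(621 - 328) = -1200389 + 2*(-328)/293 = -1200389 + 2*(-328)*(1/293) = -1200389 - 656/293 = -351714633/293 ≈ -1.2004e+6)
1/((2944113 - 4373245) + X) = 1/((2944113 - 4373245) - 351714633/293) = 1/(-1429132 - 351714633/293) = 1/(-770450309/293) = -293/770450309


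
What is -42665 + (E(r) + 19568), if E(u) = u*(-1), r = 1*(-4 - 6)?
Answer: -23087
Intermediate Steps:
r = -10 (r = 1*(-10) = -10)
E(u) = -u
-42665 + (E(r) + 19568) = -42665 + (-1*(-10) + 19568) = -42665 + (10 + 19568) = -42665 + 19578 = -23087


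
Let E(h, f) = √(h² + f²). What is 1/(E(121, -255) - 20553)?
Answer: -20553/422346143 - √79666/422346143 ≈ -4.9332e-5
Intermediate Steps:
E(h, f) = √(f² + h²)
1/(E(121, -255) - 20553) = 1/(√((-255)² + 121²) - 20553) = 1/(√(65025 + 14641) - 20553) = 1/(√79666 - 20553) = 1/(-20553 + √79666)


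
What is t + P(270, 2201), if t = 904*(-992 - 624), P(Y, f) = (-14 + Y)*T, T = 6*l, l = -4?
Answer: -1467008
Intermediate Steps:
T = -24 (T = 6*(-4) = -24)
P(Y, f) = 336 - 24*Y (P(Y, f) = (-14 + Y)*(-24) = 336 - 24*Y)
t = -1460864 (t = 904*(-1616) = -1460864)
t + P(270, 2201) = -1460864 + (336 - 24*270) = -1460864 + (336 - 6480) = -1460864 - 6144 = -1467008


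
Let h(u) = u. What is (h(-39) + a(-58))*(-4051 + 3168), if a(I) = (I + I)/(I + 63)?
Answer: 274613/5 ≈ 54923.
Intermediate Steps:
a(I) = 2*I/(63 + I) (a(I) = (2*I)/(63 + I) = 2*I/(63 + I))
(h(-39) + a(-58))*(-4051 + 3168) = (-39 + 2*(-58)/(63 - 58))*(-4051 + 3168) = (-39 + 2*(-58)/5)*(-883) = (-39 + 2*(-58)*(⅕))*(-883) = (-39 - 116/5)*(-883) = -311/5*(-883) = 274613/5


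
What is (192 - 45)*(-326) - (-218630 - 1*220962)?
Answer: 391670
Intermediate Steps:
(192 - 45)*(-326) - (-218630 - 1*220962) = 147*(-326) - (-218630 - 220962) = -47922 - 1*(-439592) = -47922 + 439592 = 391670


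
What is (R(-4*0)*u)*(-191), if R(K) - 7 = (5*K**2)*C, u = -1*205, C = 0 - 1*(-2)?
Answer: 274085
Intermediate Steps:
C = 2 (C = 0 + 2 = 2)
u = -205
R(K) = 7 + 10*K**2 (R(K) = 7 + (5*K**2)*2 = 7 + 10*K**2)
(R(-4*0)*u)*(-191) = ((7 + 10*(-4*0)**2)*(-205))*(-191) = ((7 + 10*0**2)*(-205))*(-191) = ((7 + 10*0)*(-205))*(-191) = ((7 + 0)*(-205))*(-191) = (7*(-205))*(-191) = -1435*(-191) = 274085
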